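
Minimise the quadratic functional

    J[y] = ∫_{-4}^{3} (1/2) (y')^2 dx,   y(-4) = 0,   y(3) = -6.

The Lagrangian is L = (1/2) (y')^2.
Compute ∂L/∂y = 0, ∂L/∂y' = y'.
The Euler-Lagrange equation d/dx(∂L/∂y') − ∂L/∂y = 0 reduces to
    y'' = 0.
Its general solution is
    y(x) = A x + B,
with A, B fixed by the endpoint conditions.
Applying the endpoint conditions y(-4) = 0 and y(3) = -6: solve A·-4 + B = 0 and A·3 + B = -6. Subtracting gives A(3 − -4) = -6 − 0, so A = -6/7, and B = 0 − A·-4 = -24/7. Therefore
    y(x) = (-6/7) x - 24/7.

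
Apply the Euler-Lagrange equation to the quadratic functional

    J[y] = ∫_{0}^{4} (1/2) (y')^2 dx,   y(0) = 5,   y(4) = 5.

The Lagrangian is L = (1/2) (y')^2.
Compute ∂L/∂y = 0, ∂L/∂y' = y'.
The Euler-Lagrange equation d/dx(∂L/∂y') − ∂L/∂y = 0 reduces to
    y'' = 0.
Its general solution is
    y(x) = A x + B,
with A, B fixed by the endpoint conditions.
Applying the endpoint conditions y(0) = 5 and y(4) = 5: solve A·0 + B = 5 and A·4 + B = 5. Subtracting gives A(4 − 0) = 5 − 5, so A = 0, and B = 5 − A·0 = 5. Therefore
    y(x) = 5.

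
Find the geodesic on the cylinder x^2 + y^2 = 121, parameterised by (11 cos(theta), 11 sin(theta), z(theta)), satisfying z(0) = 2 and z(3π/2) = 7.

Parameterise the cylinder of radius R = 11 as
    r(θ) = (11 cos θ, 11 sin θ, z(θ)).
The arc-length element is
    ds = sqrt(121 + (dz/dθ)^2) dθ,
so the Lagrangian is L = sqrt(121 + z'^2).
L depends on z' only, not on z or θ, so ∂L/∂z = 0 and
    ∂L/∂z' = z' / sqrt(121 + z'^2).
The Euler-Lagrange equation gives
    d/dθ( z' / sqrt(121 + z'^2) ) = 0,
so z' is constant. Integrating once:
    z(θ) = a θ + b,
a helix on the cylinder (a straight line when the cylinder is unrolled). The constants a, b are determined by the endpoint conditions.
With endpoint conditions z(0) = 2 and z(3π/2) = 7: from z(0) = b we get b = 2, and a·3π/2 + 2 = 7 gives a = 10/(3π), so
    z(θ) = (10/(3π)) θ + 2.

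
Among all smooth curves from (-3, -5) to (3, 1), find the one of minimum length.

Arc-length functional: J[y] = ∫ sqrt(1 + (y')^2) dx.
Lagrangian L = sqrt(1 + (y')^2) has no explicit y dependence, so ∂L/∂y = 0 and the Euler-Lagrange equation gives
    d/dx( y' / sqrt(1 + (y')^2) ) = 0  ⇒  y' / sqrt(1 + (y')^2) = const.
Hence y' is constant, so y(x) is affine.
Fitting the endpoints (-3, -5) and (3, 1):
    slope m = (1 − (-5)) / (3 − (-3)) = 1,
    intercept c = (-5) − m·(-3) = -2.
Extremal: y(x) = x - 2.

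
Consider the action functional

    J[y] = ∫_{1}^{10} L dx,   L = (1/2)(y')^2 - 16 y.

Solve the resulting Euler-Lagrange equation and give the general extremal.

The Lagrangian is L = (1/2)(y')^2 - 16 y.
∂L/∂y = -16.
∂L/∂y' = y'.
The Euler-Lagrange equation d/dx(∂L/∂y') − ∂L/∂y = 0 becomes:
    y'' + 16 = 0
General solution: y(x) = -8 x^2 + A x + B, where A and B are arbitrary constants fixed by the endpoint conditions.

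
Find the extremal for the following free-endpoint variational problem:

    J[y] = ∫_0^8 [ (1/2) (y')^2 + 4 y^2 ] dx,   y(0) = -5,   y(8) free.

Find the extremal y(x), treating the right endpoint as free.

The Lagrangian L = (1/2) (y')^2 + 4 y^2 gives
    ∂L/∂y = 8 y,   ∂L/∂y' = y'.
Euler-Lagrange: y'' − 8 y = 0.
With k = sqrt(8), the general solution is
    y(x) = A cosh(sqrt(8) x) + B sinh(sqrt(8) x).
Fixed left endpoint y(0) = -5 ⇒ A = -5.
The right endpoint x = 8 is free, so the natural (transversality) condition is ∂L/∂y' |_{x=8} = 0, i.e. y'(8) = 0.
Compute y'(x) = A k sinh(k x) + B k cosh(k x), so
    y'(8) = A k sinh(k·8) + B k cosh(k·8) = 0
    ⇒ B = −A tanh(k·8) = 5 tanh(sqrt(8)·8).
Therefore the extremal is
    y(x) = −5 cosh(sqrt(8) x) + 5 tanh(sqrt(8)·8) sinh(sqrt(8) x).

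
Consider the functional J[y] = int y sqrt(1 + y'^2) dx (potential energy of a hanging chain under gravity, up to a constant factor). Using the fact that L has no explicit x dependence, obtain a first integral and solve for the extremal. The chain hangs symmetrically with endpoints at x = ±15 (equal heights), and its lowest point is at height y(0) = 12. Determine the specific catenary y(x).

The Lagrangian L(y, y') = y sqrt(1 + y'^2) has no explicit x dependence, so the Beltrami identity applies:
    L − y' ∂L/∂y' = C.
Compute ∂L/∂y' = y · y' / sqrt(1 + y'^2). Then
    L − y' ∂L/∂y'
    = y sqrt(1 + y'^2) − y · y'^2 / sqrt(1 + y'^2)
    = y (1 + y'^2 − y'^2) / sqrt(1 + y'^2)
    = y / sqrt(1 + y'^2) = C.
Squaring gives y^2 = C^2 (1 + y'^2), i.e.
    y'^2 = y^2 / C^2 − 1.
Separating variables,
    dy / sqrt(y^2 − C^2) = dx / C,
and integrating gives arccosh(y / C) = (x − a)/C, so
    y(x) = C cosh((x − a)/C),
the catenary. The constants C and a are fixed by the two endpoint conditions (and, for the hanging-chain problem, the length constraint selects C).
Now fit the given data. The endpoints x = ±15 are symmetric at equal height, so the catenary is even about its minimum: a = 0 and y(x) = C cosh(x/C). The lowest point is y(0) = C cosh(0) = C, and we are told y(0) = 12, so C = 12. Therefore
    y(x) = 12 cosh(x/12),
and at the endpoints
    y(±15) = 12 cosh(15/12).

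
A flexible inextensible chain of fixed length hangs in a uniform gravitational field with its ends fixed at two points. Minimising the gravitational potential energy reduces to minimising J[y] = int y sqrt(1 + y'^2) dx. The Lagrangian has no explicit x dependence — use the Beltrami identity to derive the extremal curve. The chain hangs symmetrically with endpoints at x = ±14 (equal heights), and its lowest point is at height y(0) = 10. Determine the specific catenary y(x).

The Lagrangian L(y, y') = y sqrt(1 + y'^2) has no explicit x dependence, so the Beltrami identity applies:
    L − y' ∂L/∂y' = C.
Compute ∂L/∂y' = y · y' / sqrt(1 + y'^2). Then
    L − y' ∂L/∂y'
    = y sqrt(1 + y'^2) − y · y'^2 / sqrt(1 + y'^2)
    = y (1 + y'^2 − y'^2) / sqrt(1 + y'^2)
    = y / sqrt(1 + y'^2) = C.
Squaring gives y^2 = C^2 (1 + y'^2), i.e.
    y'^2 = y^2 / C^2 − 1.
Separating variables,
    dy / sqrt(y^2 − C^2) = dx / C,
and integrating gives arccosh(y / C) = (x − a)/C, so
    y(x) = C cosh((x − a)/C),
the catenary. The constants C and a are fixed by the two endpoint conditions (and, for the hanging-chain problem, the length constraint selects C).
Now fit the given data. The endpoints x = ±14 are symmetric at equal height, so the catenary is even about its minimum: a = 0 and y(x) = C cosh(x/C). The lowest point is y(0) = C cosh(0) = C, and we are told y(0) = 10, so C = 10. Therefore
    y(x) = 10 cosh(x/10),
and at the endpoints
    y(±14) = 10 cosh(14/10).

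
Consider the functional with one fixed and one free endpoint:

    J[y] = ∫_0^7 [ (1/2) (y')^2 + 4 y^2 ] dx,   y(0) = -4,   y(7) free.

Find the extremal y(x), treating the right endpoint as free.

The Lagrangian L = (1/2) (y')^2 + 4 y^2 gives
    ∂L/∂y = 8 y,   ∂L/∂y' = y'.
Euler-Lagrange: y'' − 8 y = 0.
With k = sqrt(8), the general solution is
    y(x) = A cosh(sqrt(8) x) + B sinh(sqrt(8) x).
Fixed left endpoint y(0) = -4 ⇒ A = -4.
The right endpoint x = 7 is free, so the natural (transversality) condition is ∂L/∂y' |_{x=7} = 0, i.e. y'(7) = 0.
Compute y'(x) = A k sinh(k x) + B k cosh(k x), so
    y'(7) = A k sinh(k·7) + B k cosh(k·7) = 0
    ⇒ B = −A tanh(k·7) = 4 tanh(sqrt(8)·7).
Therefore the extremal is
    y(x) = −4 cosh(sqrt(8) x) + 4 tanh(sqrt(8)·7) sinh(sqrt(8) x).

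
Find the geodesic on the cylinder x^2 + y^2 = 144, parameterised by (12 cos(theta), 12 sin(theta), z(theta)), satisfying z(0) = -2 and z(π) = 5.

Parameterise the cylinder of radius R = 12 as
    r(θ) = (12 cos θ, 12 sin θ, z(θ)).
The arc-length element is
    ds = sqrt(144 + (dz/dθ)^2) dθ,
so the Lagrangian is L = sqrt(144 + z'^2).
L depends on z' only, not on z or θ, so ∂L/∂z = 0 and
    ∂L/∂z' = z' / sqrt(144 + z'^2).
The Euler-Lagrange equation gives
    d/dθ( z' / sqrt(144 + z'^2) ) = 0,
so z' is constant. Integrating once:
    z(θ) = a θ + b,
a helix on the cylinder (a straight line when the cylinder is unrolled). The constants a, b are determined by the endpoint conditions.
With endpoint conditions z(0) = -2 and z(π) = 5: from z(0) = b we get b = -2, and a·π + -2 = 5 gives a = 7/π, so
    z(θ) = (7/π) θ − 2.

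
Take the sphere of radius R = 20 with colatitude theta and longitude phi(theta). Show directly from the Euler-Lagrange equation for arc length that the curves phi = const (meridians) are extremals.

On the sphere of radius R = 20 with spherical coordinates (θ, φ), the induced metric is
    ds^2 = 400(dθ^2 + sin^2(θ) dφ^2).
Using θ as the parameter, the arc-length functional becomes
    J[φ] = ∫ 20 sqrt(1 + sin^2(θ) (dφ/dθ)^2) dθ.
So L = 20 sqrt(1 + sin^2(θ) φ'^2). Compute
    ∂L/∂φ = 0  (L has no explicit φ dependence),
    ∂L/∂φ' = 20 sin^2(θ) φ' / sqrt(1 + sin^2(θ) φ'^2).
For the candidate φ(θ) = c (constant), φ' = 0, so ∂L/∂φ' evaluated along the candidate vanishes, and ∂L/∂φ is identically zero. Hence
    d/dθ(∂L/∂φ') − ∂L/∂φ = 0
is satisfied. Therefore meridians φ = const are extremals of arc length — they are geodesics on the sphere.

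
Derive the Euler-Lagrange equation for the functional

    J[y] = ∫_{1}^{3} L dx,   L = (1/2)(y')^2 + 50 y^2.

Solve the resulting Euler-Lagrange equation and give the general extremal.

The Lagrangian is L = (1/2)(y')^2 + 50 y^2.
∂L/∂y = 100y.
∂L/∂y' = y'.
The Euler-Lagrange equation d/dx(∂L/∂y') − ∂L/∂y = 0 becomes:
    y'' - 100 y = 0
General solution: y(x) = A e^(10x) + B e^(-10x), where A and B are arbitrary constants fixed by the endpoint conditions.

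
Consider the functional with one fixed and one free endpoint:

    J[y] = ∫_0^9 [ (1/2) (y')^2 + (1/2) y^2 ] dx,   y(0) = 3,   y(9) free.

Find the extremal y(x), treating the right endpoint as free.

The Lagrangian L = (1/2) (y')^2 + (1/2) y^2 gives
    ∂L/∂y = 1 y,   ∂L/∂y' = y'.
Euler-Lagrange: y'' − y = 0.
With k = 1, the general solution is
    y(x) = A cosh(x) + B sinh(x).
Fixed left endpoint y(0) = 3 ⇒ A = 3.
The right endpoint x = 9 is free, so the natural (transversality) condition is ∂L/∂y' |_{x=9} = 0, i.e. y'(9) = 0.
Compute y'(x) = A k sinh(k x) + B k cosh(k x), so
    y'(9) = A k sinh(k·9) + B k cosh(k·9) = 0
    ⇒ B = −A tanh(k·9) = − 3 tanh(1·9).
Therefore the extremal is
    y(x) = 3 cosh(1 x) − 3 tanh(1·9) sinh(1 x).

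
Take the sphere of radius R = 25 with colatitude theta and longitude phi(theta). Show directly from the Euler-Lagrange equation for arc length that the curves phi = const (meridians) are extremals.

On the sphere of radius R = 25 with spherical coordinates (θ, φ), the induced metric is
    ds^2 = 625(dθ^2 + sin^2(θ) dφ^2).
Using θ as the parameter, the arc-length functional becomes
    J[φ] = ∫ 25 sqrt(1 + sin^2(θ) (dφ/dθ)^2) dθ.
So L = 25 sqrt(1 + sin^2(θ) φ'^2). Compute
    ∂L/∂φ = 0  (L has no explicit φ dependence),
    ∂L/∂φ' = 25 sin^2(θ) φ' / sqrt(1 + sin^2(θ) φ'^2).
For the candidate φ(θ) = c (constant), φ' = 0, so ∂L/∂φ' evaluated along the candidate vanishes, and ∂L/∂φ is identically zero. Hence
    d/dθ(∂L/∂φ') − ∂L/∂φ = 0
is satisfied. Therefore meridians φ = const are extremals of arc length — they are geodesics on the sphere.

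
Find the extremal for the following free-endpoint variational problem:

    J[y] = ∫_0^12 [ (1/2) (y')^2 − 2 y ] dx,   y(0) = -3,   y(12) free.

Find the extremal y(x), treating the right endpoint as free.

The Lagrangian L = (1/2) (y')^2 − 2 y gives
    ∂L/∂y = −2,   ∂L/∂y' = y'.
Euler-Lagrange: d/dx(y') − (−2) = 0, i.e. y'' + 2 = 0, so
    y(x) = −(2/2) x^2 + C1 x + C2.
Fixed left endpoint y(0) = -3 ⇒ C2 = -3.
The right endpoint x = 12 is free, so the natural (transversality) condition is ∂L/∂y' |_{x=12} = 0, i.e. y'(12) = 0.
Compute y'(x) = −2 x + C1, so y'(12) = −24 + C1 = 0 ⇒ C1 = 24.
Therefore the extremal is
    y(x) = −x^2 + 24 x − 3.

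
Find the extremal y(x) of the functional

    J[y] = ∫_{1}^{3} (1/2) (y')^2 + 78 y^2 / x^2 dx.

The Lagrangian is L = (1/2) (y')^2 + 78 y^2 / x^2.
Compute ∂L/∂y = 156y/x^2, ∂L/∂y' = y'.
The Euler-Lagrange equation d/dx(∂L/∂y') − ∂L/∂y = 0 reduces to
    y'' − 156/x^2 · y = 0  (x > 0).
Its general solution is
    y(x) = A x^13 + B x^(-12),
with A, B fixed by the endpoint conditions.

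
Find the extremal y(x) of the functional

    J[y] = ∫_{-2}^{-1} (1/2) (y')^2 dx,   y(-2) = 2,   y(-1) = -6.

The Lagrangian is L = (1/2) (y')^2.
Compute ∂L/∂y = 0, ∂L/∂y' = y'.
The Euler-Lagrange equation d/dx(∂L/∂y') − ∂L/∂y = 0 reduces to
    y'' = 0.
Its general solution is
    y(x) = A x + B,
with A, B fixed by the endpoint conditions.
Applying the endpoint conditions y(-2) = 2 and y(-1) = -6: solve A·-2 + B = 2 and A·-1 + B = -6. Subtracting gives A(-1 − -2) = -6 − 2, so A = -8, and B = 2 − A·-2 = -14. Therefore
    y(x) = -8 x - 14.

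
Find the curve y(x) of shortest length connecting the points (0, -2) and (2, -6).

Arc-length functional: J[y] = ∫ sqrt(1 + (y')^2) dx.
Lagrangian L = sqrt(1 + (y')^2) has no explicit y dependence, so ∂L/∂y = 0 and the Euler-Lagrange equation gives
    d/dx( y' / sqrt(1 + (y')^2) ) = 0  ⇒  y' / sqrt(1 + (y')^2) = const.
Hence y' is constant, so y(x) is affine.
Fitting the endpoints (0, -2) and (2, -6):
    slope m = ((-6) − (-2)) / (2 − 0) = -2,
    intercept c = (-2) − m·0 = -2.
Extremal: y(x) = -2 x - 2.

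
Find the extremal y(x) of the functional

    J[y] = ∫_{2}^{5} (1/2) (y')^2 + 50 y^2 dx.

The Lagrangian is L = (1/2) (y')^2 + 50 y^2.
Compute ∂L/∂y = 100y, ∂L/∂y' = y'.
The Euler-Lagrange equation d/dx(∂L/∂y') − ∂L/∂y = 0 reduces to
    y'' − 100 y = 0.
Its general solution is
    y(x) = A e^(10x) + B e^(−10x),
with A, B fixed by the endpoint conditions.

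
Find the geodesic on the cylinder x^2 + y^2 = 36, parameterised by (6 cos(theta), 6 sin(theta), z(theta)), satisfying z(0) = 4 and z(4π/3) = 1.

Parameterise the cylinder of radius R = 6 as
    r(θ) = (6 cos θ, 6 sin θ, z(θ)).
The arc-length element is
    ds = sqrt(36 + (dz/dθ)^2) dθ,
so the Lagrangian is L = sqrt(36 + z'^2).
L depends on z' only, not on z or θ, so ∂L/∂z = 0 and
    ∂L/∂z' = z' / sqrt(36 + z'^2).
The Euler-Lagrange equation gives
    d/dθ( z' / sqrt(36 + z'^2) ) = 0,
so z' is constant. Integrating once:
    z(θ) = a θ + b,
a helix on the cylinder (a straight line when the cylinder is unrolled). The constants a, b are determined by the endpoint conditions.
With endpoint conditions z(0) = 4 and z(4π/3) = 1: from z(0) = b we get b = 4, and a·4π/3 + 4 = 1 gives a = -9/(4π), so
    z(θ) = (-9/(4π)) θ + 4.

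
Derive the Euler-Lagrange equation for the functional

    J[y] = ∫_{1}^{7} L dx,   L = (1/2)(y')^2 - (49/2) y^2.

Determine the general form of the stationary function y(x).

The Lagrangian is L = (1/2)(y')^2 - (49/2) y^2.
∂L/∂y = -49y.
∂L/∂y' = y'.
The Euler-Lagrange equation d/dx(∂L/∂y') − ∂L/∂y = 0 becomes:
    y'' + 49 y = 0
General solution: y(x) = A sin(7x) + B cos(7x), where A and B are arbitrary constants fixed by the endpoint conditions.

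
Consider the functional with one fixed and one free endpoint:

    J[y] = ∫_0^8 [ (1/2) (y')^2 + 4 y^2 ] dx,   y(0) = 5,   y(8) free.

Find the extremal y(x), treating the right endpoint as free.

The Lagrangian L = (1/2) (y')^2 + 4 y^2 gives
    ∂L/∂y = 8 y,   ∂L/∂y' = y'.
Euler-Lagrange: y'' − 8 y = 0.
With k = sqrt(8), the general solution is
    y(x) = A cosh(sqrt(8) x) + B sinh(sqrt(8) x).
Fixed left endpoint y(0) = 5 ⇒ A = 5.
The right endpoint x = 8 is free, so the natural (transversality) condition is ∂L/∂y' |_{x=8} = 0, i.e. y'(8) = 0.
Compute y'(x) = A k sinh(k x) + B k cosh(k x), so
    y'(8) = A k sinh(k·8) + B k cosh(k·8) = 0
    ⇒ B = −A tanh(k·8) = − 5 tanh(sqrt(8)·8).
Therefore the extremal is
    y(x) = 5 cosh(sqrt(8) x) − 5 tanh(sqrt(8)·8) sinh(sqrt(8) x).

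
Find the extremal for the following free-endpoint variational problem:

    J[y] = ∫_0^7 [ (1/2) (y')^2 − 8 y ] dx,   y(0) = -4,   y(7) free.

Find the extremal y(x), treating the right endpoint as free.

The Lagrangian L = (1/2) (y')^2 − 8 y gives
    ∂L/∂y = −8,   ∂L/∂y' = y'.
Euler-Lagrange: d/dx(y') − (−8) = 0, i.e. y'' + 8 = 0, so
    y(x) = −(8/2) x^2 + C1 x + C2.
Fixed left endpoint y(0) = -4 ⇒ C2 = -4.
The right endpoint x = 7 is free, so the natural (transversality) condition is ∂L/∂y' |_{x=7} = 0, i.e. y'(7) = 0.
Compute y'(x) = −8 x + C1, so y'(7) = −56 + C1 = 0 ⇒ C1 = 56.
Therefore the extremal is
    y(x) = −4 x^2 + 56 x − 4.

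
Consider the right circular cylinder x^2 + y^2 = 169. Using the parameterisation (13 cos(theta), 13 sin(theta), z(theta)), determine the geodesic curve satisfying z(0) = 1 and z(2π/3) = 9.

Parameterise the cylinder of radius R = 13 as
    r(θ) = (13 cos θ, 13 sin θ, z(θ)).
The arc-length element is
    ds = sqrt(169 + (dz/dθ)^2) dθ,
so the Lagrangian is L = sqrt(169 + z'^2).
L depends on z' only, not on z or θ, so ∂L/∂z = 0 and
    ∂L/∂z' = z' / sqrt(169 + z'^2).
The Euler-Lagrange equation gives
    d/dθ( z' / sqrt(169 + z'^2) ) = 0,
so z' is constant. Integrating once:
    z(θ) = a θ + b,
a helix on the cylinder (a straight line when the cylinder is unrolled). The constants a, b are determined by the endpoint conditions.
With endpoint conditions z(0) = 1 and z(2π/3) = 9: from z(0) = b we get b = 1, and a·2π/3 + 1 = 9 gives a = 12/π, so
    z(θ) = (12/π) θ + 1.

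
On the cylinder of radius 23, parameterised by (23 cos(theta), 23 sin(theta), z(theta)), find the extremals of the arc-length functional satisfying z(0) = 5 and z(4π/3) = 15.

Parameterise the cylinder of radius R = 23 as
    r(θ) = (23 cos θ, 23 sin θ, z(θ)).
The arc-length element is
    ds = sqrt(529 + (dz/dθ)^2) dθ,
so the Lagrangian is L = sqrt(529 + z'^2).
L depends on z' only, not on z or θ, so ∂L/∂z = 0 and
    ∂L/∂z' = z' / sqrt(529 + z'^2).
The Euler-Lagrange equation gives
    d/dθ( z' / sqrt(529 + z'^2) ) = 0,
so z' is constant. Integrating once:
    z(θ) = a θ + b,
a helix on the cylinder (a straight line when the cylinder is unrolled). The constants a, b are determined by the endpoint conditions.
With endpoint conditions z(0) = 5 and z(4π/3) = 15: from z(0) = b we get b = 5, and a·4π/3 + 5 = 15 gives a = 15/(2π), so
    z(θ) = (15/(2π)) θ + 5.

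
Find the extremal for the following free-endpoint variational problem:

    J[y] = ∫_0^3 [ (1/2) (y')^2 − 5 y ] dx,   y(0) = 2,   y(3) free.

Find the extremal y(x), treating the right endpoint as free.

The Lagrangian L = (1/2) (y')^2 − 5 y gives
    ∂L/∂y = −5,   ∂L/∂y' = y'.
Euler-Lagrange: d/dx(y') − (−5) = 0, i.e. y'' + 5 = 0, so
    y(x) = −(5/2) x^2 + C1 x + C2.
Fixed left endpoint y(0) = 2 ⇒ C2 = 2.
The right endpoint x = 3 is free, so the natural (transversality) condition is ∂L/∂y' |_{x=3} = 0, i.e. y'(3) = 0.
Compute y'(x) = −5 x + C1, so y'(3) = −15 + C1 = 0 ⇒ C1 = 15.
Therefore the extremal is
    y(x) = −(5/2) x^2 + 15 x + 2.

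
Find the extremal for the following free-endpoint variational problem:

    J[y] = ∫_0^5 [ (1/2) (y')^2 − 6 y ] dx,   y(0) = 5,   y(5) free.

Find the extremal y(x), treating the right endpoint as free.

The Lagrangian L = (1/2) (y')^2 − 6 y gives
    ∂L/∂y = −6,   ∂L/∂y' = y'.
Euler-Lagrange: d/dx(y') − (−6) = 0, i.e. y'' + 6 = 0, so
    y(x) = −(6/2) x^2 + C1 x + C2.
Fixed left endpoint y(0) = 5 ⇒ C2 = 5.
The right endpoint x = 5 is free, so the natural (transversality) condition is ∂L/∂y' |_{x=5} = 0, i.e. y'(5) = 0.
Compute y'(x) = −6 x + C1, so y'(5) = −30 + C1 = 0 ⇒ C1 = 30.
Therefore the extremal is
    y(x) = −3 x^2 + 30 x + 5.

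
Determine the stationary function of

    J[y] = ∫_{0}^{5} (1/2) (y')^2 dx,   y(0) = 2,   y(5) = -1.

The Lagrangian is L = (1/2) (y')^2.
Compute ∂L/∂y = 0, ∂L/∂y' = y'.
The Euler-Lagrange equation d/dx(∂L/∂y') − ∂L/∂y = 0 reduces to
    y'' = 0.
Its general solution is
    y(x) = A x + B,
with A, B fixed by the endpoint conditions.
Applying the endpoint conditions y(0) = 2 and y(5) = -1: solve A·0 + B = 2 and A·5 + B = -1. Subtracting gives A(5 − 0) = -1 − 2, so A = -3/5, and B = 2 − A·0 = 2. Therefore
    y(x) = (-3/5) x + 2.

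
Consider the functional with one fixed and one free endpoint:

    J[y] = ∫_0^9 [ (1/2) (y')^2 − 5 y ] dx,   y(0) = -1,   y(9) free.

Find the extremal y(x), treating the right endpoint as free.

The Lagrangian L = (1/2) (y')^2 − 5 y gives
    ∂L/∂y = −5,   ∂L/∂y' = y'.
Euler-Lagrange: d/dx(y') − (−5) = 0, i.e. y'' + 5 = 0, so
    y(x) = −(5/2) x^2 + C1 x + C2.
Fixed left endpoint y(0) = -1 ⇒ C2 = -1.
The right endpoint x = 9 is free, so the natural (transversality) condition is ∂L/∂y' |_{x=9} = 0, i.e. y'(9) = 0.
Compute y'(x) = −5 x + C1, so y'(9) = −45 + C1 = 0 ⇒ C1 = 45.
Therefore the extremal is
    y(x) = −(5/2) x^2 + 45 x − 1.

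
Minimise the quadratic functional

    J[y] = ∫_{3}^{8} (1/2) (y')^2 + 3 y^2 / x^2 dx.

The Lagrangian is L = (1/2) (y')^2 + 3 y^2 / x^2.
Compute ∂L/∂y = 6y/x^2, ∂L/∂y' = y'.
The Euler-Lagrange equation d/dx(∂L/∂y') − ∂L/∂y = 0 reduces to
    y'' − 6/x^2 · y = 0  (x > 0).
Its general solution is
    y(x) = A x^3 + B x^(-2),
with A, B fixed by the endpoint conditions.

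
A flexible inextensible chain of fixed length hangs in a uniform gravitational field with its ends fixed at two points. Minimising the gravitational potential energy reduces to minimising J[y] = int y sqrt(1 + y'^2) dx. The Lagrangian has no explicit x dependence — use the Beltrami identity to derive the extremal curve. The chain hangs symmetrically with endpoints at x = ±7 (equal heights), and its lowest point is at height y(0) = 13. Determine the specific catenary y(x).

The Lagrangian L(y, y') = y sqrt(1 + y'^2) has no explicit x dependence, so the Beltrami identity applies:
    L − y' ∂L/∂y' = C.
Compute ∂L/∂y' = y · y' / sqrt(1 + y'^2). Then
    L − y' ∂L/∂y'
    = y sqrt(1 + y'^2) − y · y'^2 / sqrt(1 + y'^2)
    = y (1 + y'^2 − y'^2) / sqrt(1 + y'^2)
    = y / sqrt(1 + y'^2) = C.
Squaring gives y^2 = C^2 (1 + y'^2), i.e.
    y'^2 = y^2 / C^2 − 1.
Separating variables,
    dy / sqrt(y^2 − C^2) = dx / C,
and integrating gives arccosh(y / C) = (x − a)/C, so
    y(x) = C cosh((x − a)/C),
the catenary. The constants C and a are fixed by the two endpoint conditions (and, for the hanging-chain problem, the length constraint selects C).
Now fit the given data. The endpoints x = ±7 are symmetric at equal height, so the catenary is even about its minimum: a = 0 and y(x) = C cosh(x/C). The lowest point is y(0) = C cosh(0) = C, and we are told y(0) = 13, so C = 13. Therefore
    y(x) = 13 cosh(x/13),
and at the endpoints
    y(±7) = 13 cosh(7/13).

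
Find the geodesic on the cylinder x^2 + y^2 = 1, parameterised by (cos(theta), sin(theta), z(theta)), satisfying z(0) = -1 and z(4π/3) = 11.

Parameterise the cylinder of radius R = 1 as
    r(θ) = (cos θ, sin θ, z(θ)).
The arc-length element is
    ds = sqrt(1 + (dz/dθ)^2) dθ,
so the Lagrangian is L = sqrt(1 + z'^2).
L depends on z' only, not on z or θ, so ∂L/∂z = 0 and
    ∂L/∂z' = z' / sqrt(1 + z'^2).
The Euler-Lagrange equation gives
    d/dθ( z' / sqrt(1 + z'^2) ) = 0,
so z' is constant. Integrating once:
    z(θ) = a θ + b,
a helix on the cylinder (a straight line when the cylinder is unrolled). The constants a, b are determined by the endpoint conditions.
With endpoint conditions z(0) = -1 and z(4π/3) = 11: from z(0) = b we get b = -1, and a·4π/3 + -1 = 11 gives a = 9/π, so
    z(θ) = (9/π) θ − 1.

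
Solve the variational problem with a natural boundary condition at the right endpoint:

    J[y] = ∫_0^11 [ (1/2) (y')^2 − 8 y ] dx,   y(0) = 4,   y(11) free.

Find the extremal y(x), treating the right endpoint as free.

The Lagrangian L = (1/2) (y')^2 − 8 y gives
    ∂L/∂y = −8,   ∂L/∂y' = y'.
Euler-Lagrange: d/dx(y') − (−8) = 0, i.e. y'' + 8 = 0, so
    y(x) = −(8/2) x^2 + C1 x + C2.
Fixed left endpoint y(0) = 4 ⇒ C2 = 4.
The right endpoint x = 11 is free, so the natural (transversality) condition is ∂L/∂y' |_{x=11} = 0, i.e. y'(11) = 0.
Compute y'(x) = −8 x + C1, so y'(11) = −88 + C1 = 0 ⇒ C1 = 88.
Therefore the extremal is
    y(x) = −4 x^2 + 88 x + 4.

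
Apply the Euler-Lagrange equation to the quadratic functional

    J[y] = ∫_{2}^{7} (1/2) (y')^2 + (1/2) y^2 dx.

The Lagrangian is L = (1/2) (y')^2 + (1/2) y^2.
Compute ∂L/∂y = y, ∂L/∂y' = y'.
The Euler-Lagrange equation d/dx(∂L/∂y') − ∂L/∂y = 0 reduces to
    y'' − y = 0.
Its general solution is
    y(x) = A e^x + B e^(−x),
with A, B fixed by the endpoint conditions.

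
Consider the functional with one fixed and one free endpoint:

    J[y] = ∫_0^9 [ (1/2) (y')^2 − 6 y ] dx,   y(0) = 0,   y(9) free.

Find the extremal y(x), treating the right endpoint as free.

The Lagrangian L = (1/2) (y')^2 − 6 y gives
    ∂L/∂y = −6,   ∂L/∂y' = y'.
Euler-Lagrange: d/dx(y') − (−6) = 0, i.e. y'' + 6 = 0, so
    y(x) = −(6/2) x^2 + C1 x + C2.
Fixed left endpoint y(0) = 0 ⇒ C2 = 0.
The right endpoint x = 9 is free, so the natural (transversality) condition is ∂L/∂y' |_{x=9} = 0, i.e. y'(9) = 0.
Compute y'(x) = −6 x + C1, so y'(9) = −54 + C1 = 0 ⇒ C1 = 54.
Therefore the extremal is
    y(x) = −3 x^2 + 54 x.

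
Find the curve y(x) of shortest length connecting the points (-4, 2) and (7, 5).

Arc-length functional: J[y] = ∫ sqrt(1 + (y')^2) dx.
Lagrangian L = sqrt(1 + (y')^2) has no explicit y dependence, so ∂L/∂y = 0 and the Euler-Lagrange equation gives
    d/dx( y' / sqrt(1 + (y')^2) ) = 0  ⇒  y' / sqrt(1 + (y')^2) = const.
Hence y' is constant, so y(x) is affine.
Fitting the endpoints (-4, 2) and (7, 5):
    slope m = (5 − 2) / (7 − (-4)) = 3/11,
    intercept c = 2 − m·(-4) = 34/11.
Extremal: y(x) = (3/11) x + 34/11.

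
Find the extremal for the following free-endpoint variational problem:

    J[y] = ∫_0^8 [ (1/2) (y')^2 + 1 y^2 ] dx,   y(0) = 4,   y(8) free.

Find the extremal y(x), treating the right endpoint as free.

The Lagrangian L = (1/2) (y')^2 + 1 y^2 gives
    ∂L/∂y = 2 y,   ∂L/∂y' = y'.
Euler-Lagrange: y'' − 2 y = 0.
With k = sqrt(2), the general solution is
    y(x) = A cosh(sqrt(2) x) + B sinh(sqrt(2) x).
Fixed left endpoint y(0) = 4 ⇒ A = 4.
The right endpoint x = 8 is free, so the natural (transversality) condition is ∂L/∂y' |_{x=8} = 0, i.e. y'(8) = 0.
Compute y'(x) = A k sinh(k x) + B k cosh(k x), so
    y'(8) = A k sinh(k·8) + B k cosh(k·8) = 0
    ⇒ B = −A tanh(k·8) = − 4 tanh(sqrt(2)·8).
Therefore the extremal is
    y(x) = 4 cosh(sqrt(2) x) − 4 tanh(sqrt(2)·8) sinh(sqrt(2) x).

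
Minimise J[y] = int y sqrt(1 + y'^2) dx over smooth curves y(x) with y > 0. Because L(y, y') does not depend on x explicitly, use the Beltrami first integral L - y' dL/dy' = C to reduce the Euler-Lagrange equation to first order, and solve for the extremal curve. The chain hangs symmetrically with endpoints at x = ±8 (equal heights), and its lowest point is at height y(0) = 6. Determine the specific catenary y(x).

The Lagrangian L(y, y') = y sqrt(1 + y'^2) has no explicit x dependence, so the Beltrami identity applies:
    L − y' ∂L/∂y' = C.
Compute ∂L/∂y' = y · y' / sqrt(1 + y'^2). Then
    L − y' ∂L/∂y'
    = y sqrt(1 + y'^2) − y · y'^2 / sqrt(1 + y'^2)
    = y (1 + y'^2 − y'^2) / sqrt(1 + y'^2)
    = y / sqrt(1 + y'^2) = C.
Squaring gives y^2 = C^2 (1 + y'^2), i.e.
    y'^2 = y^2 / C^2 − 1.
Separating variables,
    dy / sqrt(y^2 − C^2) = dx / C,
and integrating gives arccosh(y / C) = (x − a)/C, so
    y(x) = C cosh((x − a)/C),
the catenary. The constants C and a are fixed by the two endpoint conditions (and, for the hanging-chain problem, the length constraint selects C).
Now fit the given data. The endpoints x = ±8 are symmetric at equal height, so the catenary is even about its minimum: a = 0 and y(x) = C cosh(x/C). The lowest point is y(0) = C cosh(0) = C, and we are told y(0) = 6, so C = 6. Therefore
    y(x) = 6 cosh(x/6),
and at the endpoints
    y(±8) = 6 cosh(8/6).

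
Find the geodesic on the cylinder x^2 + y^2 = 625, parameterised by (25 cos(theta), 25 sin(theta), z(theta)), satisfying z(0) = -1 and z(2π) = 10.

Parameterise the cylinder of radius R = 25 as
    r(θ) = (25 cos θ, 25 sin θ, z(θ)).
The arc-length element is
    ds = sqrt(625 + (dz/dθ)^2) dθ,
so the Lagrangian is L = sqrt(625 + z'^2).
L depends on z' only, not on z or θ, so ∂L/∂z = 0 and
    ∂L/∂z' = z' / sqrt(625 + z'^2).
The Euler-Lagrange equation gives
    d/dθ( z' / sqrt(625 + z'^2) ) = 0,
so z' is constant. Integrating once:
    z(θ) = a θ + b,
a helix on the cylinder (a straight line when the cylinder is unrolled). The constants a, b are determined by the endpoint conditions.
With endpoint conditions z(0) = -1 and z(2π) = 10: from z(0) = b we get b = -1, and a·2π + -1 = 10 gives a = 11/(2π), so
    z(θ) = (11/(2π)) θ − 1.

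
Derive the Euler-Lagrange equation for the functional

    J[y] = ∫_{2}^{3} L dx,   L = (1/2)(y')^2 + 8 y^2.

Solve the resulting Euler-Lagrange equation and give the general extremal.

The Lagrangian is L = (1/2)(y')^2 + 8 y^2.
∂L/∂y = 16y.
∂L/∂y' = y'.
The Euler-Lagrange equation d/dx(∂L/∂y') − ∂L/∂y = 0 becomes:
    y'' - 16 y = 0
General solution: y(x) = A e^(4x) + B e^(-4x), where A and B are arbitrary constants fixed by the endpoint conditions.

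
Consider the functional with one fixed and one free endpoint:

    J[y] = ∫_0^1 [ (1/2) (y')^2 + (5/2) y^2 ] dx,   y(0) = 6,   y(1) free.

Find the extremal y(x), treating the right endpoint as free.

The Lagrangian L = (1/2) (y')^2 + (5/2) y^2 gives
    ∂L/∂y = 5 y,   ∂L/∂y' = y'.
Euler-Lagrange: y'' − 5 y = 0.
With k = sqrt(5), the general solution is
    y(x) = A cosh(sqrt(5) x) + B sinh(sqrt(5) x).
Fixed left endpoint y(0) = 6 ⇒ A = 6.
The right endpoint x = 1 is free, so the natural (transversality) condition is ∂L/∂y' |_{x=1} = 0, i.e. y'(1) = 0.
Compute y'(x) = A k sinh(k x) + B k cosh(k x), so
    y'(1) = A k sinh(k·1) + B k cosh(k·1) = 0
    ⇒ B = −A tanh(k·1) = − 6 tanh(sqrt(5)·1).
Therefore the extremal is
    y(x) = 6 cosh(sqrt(5) x) − 6 tanh(sqrt(5)·1) sinh(sqrt(5) x).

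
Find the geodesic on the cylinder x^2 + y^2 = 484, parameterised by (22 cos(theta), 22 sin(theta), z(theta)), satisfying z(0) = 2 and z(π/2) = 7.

Parameterise the cylinder of radius R = 22 as
    r(θ) = (22 cos θ, 22 sin θ, z(θ)).
The arc-length element is
    ds = sqrt(484 + (dz/dθ)^2) dθ,
so the Lagrangian is L = sqrt(484 + z'^2).
L depends on z' only, not on z or θ, so ∂L/∂z = 0 and
    ∂L/∂z' = z' / sqrt(484 + z'^2).
The Euler-Lagrange equation gives
    d/dθ( z' / sqrt(484 + z'^2) ) = 0,
so z' is constant. Integrating once:
    z(θ) = a θ + b,
a helix on the cylinder (a straight line when the cylinder is unrolled). The constants a, b are determined by the endpoint conditions.
With endpoint conditions z(0) = 2 and z(π/2) = 7: from z(0) = b we get b = 2, and a·π/2 + 2 = 7 gives a = 10/π, so
    z(θ) = (10/π) θ + 2.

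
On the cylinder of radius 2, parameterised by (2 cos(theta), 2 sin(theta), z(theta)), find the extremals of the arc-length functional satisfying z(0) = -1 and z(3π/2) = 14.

Parameterise the cylinder of radius R = 2 as
    r(θ) = (2 cos θ, 2 sin θ, z(θ)).
The arc-length element is
    ds = sqrt(4 + (dz/dθ)^2) dθ,
so the Lagrangian is L = sqrt(4 + z'^2).
L depends on z' only, not on z or θ, so ∂L/∂z = 0 and
    ∂L/∂z' = z' / sqrt(4 + z'^2).
The Euler-Lagrange equation gives
    d/dθ( z' / sqrt(4 + z'^2) ) = 0,
so z' is constant. Integrating once:
    z(θ) = a θ + b,
a helix on the cylinder (a straight line when the cylinder is unrolled). The constants a, b are determined by the endpoint conditions.
With endpoint conditions z(0) = -1 and z(3π/2) = 14: from z(0) = b we get b = -1, and a·3π/2 + -1 = 14 gives a = 10/π, so
    z(θ) = (10/π) θ − 1.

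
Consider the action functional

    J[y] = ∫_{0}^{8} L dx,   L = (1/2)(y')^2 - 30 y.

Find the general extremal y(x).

The Lagrangian is L = (1/2)(y')^2 - 30 y.
∂L/∂y = -30.
∂L/∂y' = y'.
The Euler-Lagrange equation d/dx(∂L/∂y') − ∂L/∂y = 0 becomes:
    y'' + 30 = 0
General solution: y(x) = -15 x^2 + A x + B, where A and B are arbitrary constants fixed by the endpoint conditions.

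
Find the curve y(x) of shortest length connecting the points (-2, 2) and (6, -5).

Arc-length functional: J[y] = ∫ sqrt(1 + (y')^2) dx.
Lagrangian L = sqrt(1 + (y')^2) has no explicit y dependence, so ∂L/∂y = 0 and the Euler-Lagrange equation gives
    d/dx( y' / sqrt(1 + (y')^2) ) = 0  ⇒  y' / sqrt(1 + (y')^2) = const.
Hence y' is constant, so y(x) is affine.
Fitting the endpoints (-2, 2) and (6, -5):
    slope m = ((-5) − 2) / (6 − (-2)) = -7/8,
    intercept c = 2 − m·(-2) = 1/4.
Extremal: y(x) = (-7/8) x + 1/4.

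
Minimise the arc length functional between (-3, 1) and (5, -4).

Arc-length functional: J[y] = ∫ sqrt(1 + (y')^2) dx.
Lagrangian L = sqrt(1 + (y')^2) has no explicit y dependence, so ∂L/∂y = 0 and the Euler-Lagrange equation gives
    d/dx( y' / sqrt(1 + (y')^2) ) = 0  ⇒  y' / sqrt(1 + (y')^2) = const.
Hence y' is constant, so y(x) is affine.
Fitting the endpoints (-3, 1) and (5, -4):
    slope m = ((-4) − 1) / (5 − (-3)) = -5/8,
    intercept c = 1 − m·(-3) = -7/8.
Extremal: y(x) = (-5/8) x - 7/8.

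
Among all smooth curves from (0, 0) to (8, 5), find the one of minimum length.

Arc-length functional: J[y] = ∫ sqrt(1 + (y')^2) dx.
Lagrangian L = sqrt(1 + (y')^2) has no explicit y dependence, so ∂L/∂y = 0 and the Euler-Lagrange equation gives
    d/dx( y' / sqrt(1 + (y')^2) ) = 0  ⇒  y' / sqrt(1 + (y')^2) = const.
Hence y' is constant, so y(x) is affine.
Fitting the endpoints (0, 0) and (8, 5):
    slope m = (5 − 0) / (8 − 0) = 5/8,
    intercept c = 0 − m·0 = 0.
Extremal: y(x) = (5/8) x.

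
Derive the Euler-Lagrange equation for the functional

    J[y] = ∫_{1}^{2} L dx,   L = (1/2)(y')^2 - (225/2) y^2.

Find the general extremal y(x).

The Lagrangian is L = (1/2)(y')^2 - (225/2) y^2.
∂L/∂y = -225y.
∂L/∂y' = y'.
The Euler-Lagrange equation d/dx(∂L/∂y') − ∂L/∂y = 0 becomes:
    y'' + 225 y = 0
General solution: y(x) = A sin(15x) + B cos(15x), where A and B are arbitrary constants fixed by the endpoint conditions.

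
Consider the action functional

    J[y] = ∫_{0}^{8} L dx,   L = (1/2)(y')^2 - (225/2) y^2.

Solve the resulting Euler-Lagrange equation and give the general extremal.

The Lagrangian is L = (1/2)(y')^2 - (225/2) y^2.
∂L/∂y = -225y.
∂L/∂y' = y'.
The Euler-Lagrange equation d/dx(∂L/∂y') − ∂L/∂y = 0 becomes:
    y'' + 225 y = 0
General solution: y(x) = A sin(15x) + B cos(15x), where A and B are arbitrary constants fixed by the endpoint conditions.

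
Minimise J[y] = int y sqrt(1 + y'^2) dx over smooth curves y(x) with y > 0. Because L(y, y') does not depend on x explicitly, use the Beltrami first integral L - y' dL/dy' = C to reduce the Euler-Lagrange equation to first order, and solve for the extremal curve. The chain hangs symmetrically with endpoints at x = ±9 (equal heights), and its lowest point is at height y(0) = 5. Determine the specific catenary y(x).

The Lagrangian L(y, y') = y sqrt(1 + y'^2) has no explicit x dependence, so the Beltrami identity applies:
    L − y' ∂L/∂y' = C.
Compute ∂L/∂y' = y · y' / sqrt(1 + y'^2). Then
    L − y' ∂L/∂y'
    = y sqrt(1 + y'^2) − y · y'^2 / sqrt(1 + y'^2)
    = y (1 + y'^2 − y'^2) / sqrt(1 + y'^2)
    = y / sqrt(1 + y'^2) = C.
Squaring gives y^2 = C^2 (1 + y'^2), i.e.
    y'^2 = y^2 / C^2 − 1.
Separating variables,
    dy / sqrt(y^2 − C^2) = dx / C,
and integrating gives arccosh(y / C) = (x − a)/C, so
    y(x) = C cosh((x − a)/C),
the catenary. The constants C and a are fixed by the two endpoint conditions (and, for the hanging-chain problem, the length constraint selects C).
Now fit the given data. The endpoints x = ±9 are symmetric at equal height, so the catenary is even about its minimum: a = 0 and y(x) = C cosh(x/C). The lowest point is y(0) = C cosh(0) = C, and we are told y(0) = 5, so C = 5. Therefore
    y(x) = 5 cosh(x/5),
and at the endpoints
    y(±9) = 5 cosh(9/5).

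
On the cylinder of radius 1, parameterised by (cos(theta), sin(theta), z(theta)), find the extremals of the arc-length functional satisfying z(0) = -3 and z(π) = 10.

Parameterise the cylinder of radius R = 1 as
    r(θ) = (cos θ, sin θ, z(θ)).
The arc-length element is
    ds = sqrt(1 + (dz/dθ)^2) dθ,
so the Lagrangian is L = sqrt(1 + z'^2).
L depends on z' only, not on z or θ, so ∂L/∂z = 0 and
    ∂L/∂z' = z' / sqrt(1 + z'^2).
The Euler-Lagrange equation gives
    d/dθ( z' / sqrt(1 + z'^2) ) = 0,
so z' is constant. Integrating once:
    z(θ) = a θ + b,
a helix on the cylinder (a straight line when the cylinder is unrolled). The constants a, b are determined by the endpoint conditions.
With endpoint conditions z(0) = -3 and z(π) = 10: from z(0) = b we get b = -3, and a·π + -3 = 10 gives a = 13/π, so
    z(θ) = (13/π) θ − 3.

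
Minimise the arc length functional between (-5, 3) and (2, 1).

Arc-length functional: J[y] = ∫ sqrt(1 + (y')^2) dx.
Lagrangian L = sqrt(1 + (y')^2) has no explicit y dependence, so ∂L/∂y = 0 and the Euler-Lagrange equation gives
    d/dx( y' / sqrt(1 + (y')^2) ) = 0  ⇒  y' / sqrt(1 + (y')^2) = const.
Hence y' is constant, so y(x) is affine.
Fitting the endpoints (-5, 3) and (2, 1):
    slope m = (1 − 3) / (2 − (-5)) = -2/7,
    intercept c = 3 − m·(-5) = 11/7.
Extremal: y(x) = (-2/7) x + 11/7.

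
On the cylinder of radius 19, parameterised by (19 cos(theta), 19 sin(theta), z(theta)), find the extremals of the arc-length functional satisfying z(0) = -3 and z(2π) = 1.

Parameterise the cylinder of radius R = 19 as
    r(θ) = (19 cos θ, 19 sin θ, z(θ)).
The arc-length element is
    ds = sqrt(361 + (dz/dθ)^2) dθ,
so the Lagrangian is L = sqrt(361 + z'^2).
L depends on z' only, not on z or θ, so ∂L/∂z = 0 and
    ∂L/∂z' = z' / sqrt(361 + z'^2).
The Euler-Lagrange equation gives
    d/dθ( z' / sqrt(361 + z'^2) ) = 0,
so z' is constant. Integrating once:
    z(θ) = a θ + b,
a helix on the cylinder (a straight line when the cylinder is unrolled). The constants a, b are determined by the endpoint conditions.
With endpoint conditions z(0) = -3 and z(2π) = 1: from z(0) = b we get b = -3, and a·2π + -3 = 1 gives a = 2/π, so
    z(θ) = (2/π) θ − 3.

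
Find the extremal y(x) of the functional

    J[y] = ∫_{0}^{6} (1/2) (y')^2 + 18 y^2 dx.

The Lagrangian is L = (1/2) (y')^2 + 18 y^2.
Compute ∂L/∂y = 36y, ∂L/∂y' = y'.
The Euler-Lagrange equation d/dx(∂L/∂y') − ∂L/∂y = 0 reduces to
    y'' − 36 y = 0.
Its general solution is
    y(x) = A e^(6x) + B e^(−6x),
with A, B fixed by the endpoint conditions.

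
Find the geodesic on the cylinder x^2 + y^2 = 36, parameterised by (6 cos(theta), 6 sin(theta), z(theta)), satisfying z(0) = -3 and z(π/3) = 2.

Parameterise the cylinder of radius R = 6 as
    r(θ) = (6 cos θ, 6 sin θ, z(θ)).
The arc-length element is
    ds = sqrt(36 + (dz/dθ)^2) dθ,
so the Lagrangian is L = sqrt(36 + z'^2).
L depends on z' only, not on z or θ, so ∂L/∂z = 0 and
    ∂L/∂z' = z' / sqrt(36 + z'^2).
The Euler-Lagrange equation gives
    d/dθ( z' / sqrt(36 + z'^2) ) = 0,
so z' is constant. Integrating once:
    z(θ) = a θ + b,
a helix on the cylinder (a straight line when the cylinder is unrolled). The constants a, b are determined by the endpoint conditions.
With endpoint conditions z(0) = -3 and z(π/3) = 2: from z(0) = b we get b = -3, and a·π/3 + -3 = 2 gives a = 15/π, so
    z(θ) = (15/π) θ − 3.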